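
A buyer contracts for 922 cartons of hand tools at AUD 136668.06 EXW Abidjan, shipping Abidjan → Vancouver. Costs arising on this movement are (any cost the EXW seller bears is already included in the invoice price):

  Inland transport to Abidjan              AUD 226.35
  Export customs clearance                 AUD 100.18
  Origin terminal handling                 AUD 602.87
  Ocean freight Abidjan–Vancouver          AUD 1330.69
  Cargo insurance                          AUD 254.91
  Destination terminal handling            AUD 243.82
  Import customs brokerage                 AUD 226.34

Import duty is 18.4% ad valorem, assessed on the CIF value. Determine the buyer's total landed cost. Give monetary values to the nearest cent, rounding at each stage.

Total landed cost: AUD 165262.90

EXW: the seller makes goods available at their premises; the buyer bears all onward costs.
CIF value = EXW price + inland to port + export clearance + origin terminal + freight + insurance = 136668.06 + 226.35 + 100.18 + 602.87 + 1330.69 + 254.91 = 139183.06
Import duty = 139183.06 × 18.4% = 25609.68
Buyer bears: inland to port 226.35 + export clearance 100.18 + origin terminal 602.87 + freight 1330.69 + insurance 254.91 + destination terminal 243.82 + brokerage 226.34 + duty 25609.68 = 28594.84
Landed cost = invoice 136668.06 + 28594.84 = 165262.90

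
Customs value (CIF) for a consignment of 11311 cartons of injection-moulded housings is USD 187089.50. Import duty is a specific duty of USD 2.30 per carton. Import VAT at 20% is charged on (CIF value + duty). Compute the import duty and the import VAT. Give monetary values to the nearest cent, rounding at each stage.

Import duty = 11311 × 2.30 = 26015.30
VAT base = CIF + duty = 187089.50 + 26015.30 = 213104.80
Import VAT = 213104.80 × 20% = 42620.96

Import duty: USD 26015.30; import VAT: USD 42620.96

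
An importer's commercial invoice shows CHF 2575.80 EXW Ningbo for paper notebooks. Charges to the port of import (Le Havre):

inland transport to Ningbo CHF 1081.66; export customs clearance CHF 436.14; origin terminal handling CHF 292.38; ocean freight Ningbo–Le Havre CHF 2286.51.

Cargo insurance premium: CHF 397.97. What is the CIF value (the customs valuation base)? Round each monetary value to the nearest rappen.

CIF value: CHF 7070.46

CIF = EXW price + pre-shipment costs + freight + insurance
CIF = 2575.80 + 1081.66 + 436.14 + 292.38 + 2286.51 + 397.97 = 7070.46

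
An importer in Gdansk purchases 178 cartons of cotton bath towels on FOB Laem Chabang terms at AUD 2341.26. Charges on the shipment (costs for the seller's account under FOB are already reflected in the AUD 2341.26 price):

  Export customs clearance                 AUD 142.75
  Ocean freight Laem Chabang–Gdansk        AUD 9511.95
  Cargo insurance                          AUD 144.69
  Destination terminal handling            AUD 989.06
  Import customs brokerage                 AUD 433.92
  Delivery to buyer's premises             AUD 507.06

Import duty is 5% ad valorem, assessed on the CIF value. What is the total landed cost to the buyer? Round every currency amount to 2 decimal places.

Total landed cost: AUD 14527.84

FOB: the seller bears costs until goods are on board at the origin port; the buyer bears freight, insurance and all costs thereafter.
Already in the invoice (seller's account under FOB): export clearance — exclude.
CIF value = FOB price + freight + insurance = 2341.26 + 9511.95 + 144.69 = 11997.90
Import duty = 11997.90 × 5% = 599.90
Buyer bears: freight 9511.95 + insurance 144.69 + destination terminal 989.06 + brokerage 433.92 + delivery 507.06 + duty 599.90 = 12186.58
Landed cost = invoice 2341.26 + 12186.58 = 14527.84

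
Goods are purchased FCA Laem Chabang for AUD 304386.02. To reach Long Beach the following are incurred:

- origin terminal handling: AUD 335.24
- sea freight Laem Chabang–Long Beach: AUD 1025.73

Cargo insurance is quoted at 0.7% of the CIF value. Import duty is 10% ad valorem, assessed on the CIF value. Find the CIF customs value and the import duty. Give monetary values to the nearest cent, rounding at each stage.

Let C be the CIF value. C = FCA price + pre-shipment costs + freight + 0.7% × C
C − 0.7% × C = 304386.02 + 335.24 + 1025.73
0.993 × C = 305746.99
C = 305746.99 / 0.993 = 307902.31
Insurance premium = 0.7% × 307902.31 = 2155.32
Import duty = 307902.31 × 10% = 30790.23

CIF value: AUD 307902.31; import duty: AUD 30790.23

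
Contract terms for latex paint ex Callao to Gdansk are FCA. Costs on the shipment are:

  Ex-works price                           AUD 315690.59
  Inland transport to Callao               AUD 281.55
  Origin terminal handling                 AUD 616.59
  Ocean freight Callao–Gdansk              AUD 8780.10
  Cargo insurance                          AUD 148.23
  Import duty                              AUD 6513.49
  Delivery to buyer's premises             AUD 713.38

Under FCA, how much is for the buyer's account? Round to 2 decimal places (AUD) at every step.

Buyer's account: AUD 16771.79

FCA: the seller delivers export-cleared goods to the carrier; the buyer bears costs from that point.
Seller's account: goods 315690.59 + inland to port 281.55 = 315972.14
Buyer's account: origin terminal 616.59 + freight 8780.10 + insurance 148.23 + duty 6513.49 + delivery 713.38 = 16771.79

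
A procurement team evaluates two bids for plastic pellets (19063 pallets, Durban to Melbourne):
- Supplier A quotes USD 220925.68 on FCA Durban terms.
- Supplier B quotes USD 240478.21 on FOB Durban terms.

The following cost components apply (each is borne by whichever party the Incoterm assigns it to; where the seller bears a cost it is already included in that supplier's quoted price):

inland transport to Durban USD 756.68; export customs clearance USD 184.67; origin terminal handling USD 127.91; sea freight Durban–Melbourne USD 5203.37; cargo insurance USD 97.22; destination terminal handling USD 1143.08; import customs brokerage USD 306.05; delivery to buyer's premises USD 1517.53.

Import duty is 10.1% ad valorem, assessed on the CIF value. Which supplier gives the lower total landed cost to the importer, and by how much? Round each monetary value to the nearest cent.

Supplier A is cheaper by USD 21386.51

Supplier A (FCA):
CIF value = FCA price + origin terminal + freight + insurance = 220925.68 + 127.91 + 5203.37 + 97.22 = 226354.18
Import duty = 226354.18 × 10.1% = 22861.77
Buyer bears (A): 127.91 + 5203.37 + 97.22 + 1143.08 + 306.05 + 1517.53 = 8395.16
Landed cost (A) = invoice 220925.68 + 8395.16 + duty 22861.77 = 252182.61
Supplier B (FOB):
CIF value = FOB price + freight + insurance = 240478.21 + 5203.37 + 97.22 = 245778.80
Import duty = 245778.80 × 10.1% = 24823.66
Buyer bears (B): 5203.37 + 97.22 + 1143.08 + 306.05 + 1517.53 = 8267.25
Landed cost (B) = invoice 240478.21 + 8267.25 + duty 24823.66 = 273569.12
Difference = |252182.61 − 273569.12| = 21386.51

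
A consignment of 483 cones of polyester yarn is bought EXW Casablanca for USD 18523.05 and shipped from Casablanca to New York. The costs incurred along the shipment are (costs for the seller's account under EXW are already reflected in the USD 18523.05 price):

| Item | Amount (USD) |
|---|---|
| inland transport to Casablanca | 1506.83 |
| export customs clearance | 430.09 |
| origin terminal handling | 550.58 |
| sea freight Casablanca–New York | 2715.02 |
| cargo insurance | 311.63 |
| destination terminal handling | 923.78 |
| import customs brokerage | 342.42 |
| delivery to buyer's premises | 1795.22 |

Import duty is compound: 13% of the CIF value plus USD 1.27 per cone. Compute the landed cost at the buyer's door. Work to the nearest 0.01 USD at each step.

EXW: the seller makes goods available at their premises; the buyer bears all onward costs.
CIF value = EXW price + inland to port + export clearance + origin terminal + freight + insurance = 18523.05 + 1506.83 + 430.09 + 550.58 + 2715.02 + 311.63 = 24037.20
Ad valorem component: 24037.20 × 13% = 3124.84
Specific component: 483 × 1.27 = 613.41
Import duty = 3124.84 + 613.41 = 3738.25
Buyer bears: inland to port 1506.83 + export clearance 430.09 + origin terminal 550.58 + freight 2715.02 + insurance 311.63 + destination terminal 923.78 + brokerage 342.42 + delivery 1795.22 + duty 3738.25 = 12313.82
Landed cost = invoice 18523.05 + 12313.82 = 30836.87

Total landed cost: USD 30836.87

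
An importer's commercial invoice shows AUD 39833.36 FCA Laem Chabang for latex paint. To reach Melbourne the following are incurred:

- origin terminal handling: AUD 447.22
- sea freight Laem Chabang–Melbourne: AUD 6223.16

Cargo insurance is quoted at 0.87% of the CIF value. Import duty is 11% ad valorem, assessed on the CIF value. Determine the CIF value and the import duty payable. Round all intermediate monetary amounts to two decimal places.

Let C be the CIF value. C = FCA price + pre-shipment costs + freight + 0.87% × C
C − 0.87% × C = 39833.36 + 447.22 + 6223.16
0.9913 × C = 46503.74
C = 46503.74 / 0.9913 = 46911.87
Insurance premium = 0.87% × 46911.87 = 408.13
Import duty = 46911.87 × 11% = 5160.31

CIF value: AUD 46911.87; import duty: AUD 5160.31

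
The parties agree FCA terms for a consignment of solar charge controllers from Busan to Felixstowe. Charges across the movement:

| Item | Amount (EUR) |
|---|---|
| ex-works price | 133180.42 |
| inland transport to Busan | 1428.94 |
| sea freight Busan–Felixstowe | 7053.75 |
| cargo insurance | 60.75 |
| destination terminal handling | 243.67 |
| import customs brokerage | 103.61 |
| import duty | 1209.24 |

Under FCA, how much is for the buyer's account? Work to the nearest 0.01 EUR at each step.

FCA: the seller delivers export-cleared goods to the carrier; the buyer bears costs from that point.
Seller's account: goods 133180.42 + inland to port 1428.94 = 134609.36
Buyer's account: freight 7053.75 + insurance 60.75 + destination terminal 243.67 + brokerage 103.61 + duty 1209.24 = 8671.02

Buyer's account: EUR 8671.02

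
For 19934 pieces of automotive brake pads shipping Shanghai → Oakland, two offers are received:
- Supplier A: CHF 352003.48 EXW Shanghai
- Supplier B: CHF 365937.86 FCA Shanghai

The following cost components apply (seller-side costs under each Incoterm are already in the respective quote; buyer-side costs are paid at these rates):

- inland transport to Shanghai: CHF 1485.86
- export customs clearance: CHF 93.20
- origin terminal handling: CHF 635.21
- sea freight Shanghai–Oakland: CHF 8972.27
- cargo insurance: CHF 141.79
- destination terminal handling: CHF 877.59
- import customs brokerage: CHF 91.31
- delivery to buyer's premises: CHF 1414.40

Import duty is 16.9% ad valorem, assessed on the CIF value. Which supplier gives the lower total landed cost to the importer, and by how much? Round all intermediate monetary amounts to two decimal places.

Supplier A (EXW):
CIF value = EXW price + inland to port + export clearance + origin terminal + freight + insurance = 352003.48 + 1485.86 + 93.20 + 635.21 + 8972.27 + 141.79 = 363331.81
Import duty = 363331.81 × 16.9% = 61403.08
Buyer bears (A): 1485.86 + 93.20 + 635.21 + 8972.27 + 141.79 + 877.59 + 91.31 + 1414.40 = 13711.63
Landed cost (A) = invoice 352003.48 + 13711.63 + duty 61403.08 = 427118.19
Supplier B (FCA):
CIF value = FCA price + origin terminal + freight + insurance = 365937.86 + 635.21 + 8972.27 + 141.79 = 375687.13
Import duty = 375687.13 × 16.9% = 63491.12
Buyer bears (B): 635.21 + 8972.27 + 141.79 + 877.59 + 91.31 + 1414.40 = 12132.57
Landed cost (B) = invoice 365937.86 + 12132.57 + duty 63491.12 = 441561.55
Difference = |427118.19 − 441561.55| = 14443.36

Supplier A is cheaper by CHF 14443.36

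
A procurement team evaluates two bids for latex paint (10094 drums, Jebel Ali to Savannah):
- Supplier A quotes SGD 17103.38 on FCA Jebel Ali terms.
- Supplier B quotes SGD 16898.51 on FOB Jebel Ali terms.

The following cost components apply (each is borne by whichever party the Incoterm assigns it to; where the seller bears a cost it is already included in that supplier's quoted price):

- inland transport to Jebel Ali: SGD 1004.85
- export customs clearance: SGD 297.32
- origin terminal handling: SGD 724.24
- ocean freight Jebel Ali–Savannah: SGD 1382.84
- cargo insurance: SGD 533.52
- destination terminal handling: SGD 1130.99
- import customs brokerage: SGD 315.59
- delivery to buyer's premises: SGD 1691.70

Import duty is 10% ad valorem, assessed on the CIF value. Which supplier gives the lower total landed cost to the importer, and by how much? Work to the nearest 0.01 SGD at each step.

Supplier B is cheaper by SGD 1022.02

Supplier A (FCA):
CIF value = FCA price + origin terminal + freight + insurance = 17103.38 + 724.24 + 1382.84 + 533.52 = 19743.98
Import duty = 19743.98 × 10% = 1974.40
Buyer bears (A): 724.24 + 1382.84 + 533.52 + 1130.99 + 315.59 + 1691.70 = 5778.88
Landed cost (A) = invoice 17103.38 + 5778.88 + duty 1974.40 = 24856.66
Supplier B (FOB):
CIF value = FOB price + freight + insurance = 16898.51 + 1382.84 + 533.52 = 18814.87
Import duty = 18814.87 × 10% = 1881.49
Buyer bears (B): 1382.84 + 533.52 + 1130.99 + 315.59 + 1691.70 = 5054.64
Landed cost (B) = invoice 16898.51 + 5054.64 + duty 1881.49 = 23834.64
Difference = |24856.66 − 23834.64| = 1022.02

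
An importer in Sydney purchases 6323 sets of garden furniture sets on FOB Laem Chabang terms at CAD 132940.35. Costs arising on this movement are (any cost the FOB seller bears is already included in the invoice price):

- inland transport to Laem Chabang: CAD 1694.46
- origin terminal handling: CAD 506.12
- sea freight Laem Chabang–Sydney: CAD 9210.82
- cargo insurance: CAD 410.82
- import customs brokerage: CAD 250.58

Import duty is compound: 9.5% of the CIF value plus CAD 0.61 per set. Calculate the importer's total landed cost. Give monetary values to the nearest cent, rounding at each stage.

FOB: the seller bears costs until goods are on board at the origin port; the buyer bears freight, insurance and all costs thereafter.
Already in the invoice (seller's account under FOB): inland to port, origin terminal — exclude.
CIF value = FOB price + freight + insurance = 132940.35 + 9210.82 + 410.82 = 142561.99
Ad valorem component: 142561.99 × 9.5% = 13543.39
Specific component: 6323 × 0.61 = 3857.03
Import duty = 13543.39 + 3857.03 = 17400.42
Buyer bears: freight 9210.82 + insurance 410.82 + brokerage 250.58 + duty 17400.42 = 27272.64
Landed cost = invoice 132940.35 + 27272.64 = 160212.99

Total landed cost: CAD 160212.99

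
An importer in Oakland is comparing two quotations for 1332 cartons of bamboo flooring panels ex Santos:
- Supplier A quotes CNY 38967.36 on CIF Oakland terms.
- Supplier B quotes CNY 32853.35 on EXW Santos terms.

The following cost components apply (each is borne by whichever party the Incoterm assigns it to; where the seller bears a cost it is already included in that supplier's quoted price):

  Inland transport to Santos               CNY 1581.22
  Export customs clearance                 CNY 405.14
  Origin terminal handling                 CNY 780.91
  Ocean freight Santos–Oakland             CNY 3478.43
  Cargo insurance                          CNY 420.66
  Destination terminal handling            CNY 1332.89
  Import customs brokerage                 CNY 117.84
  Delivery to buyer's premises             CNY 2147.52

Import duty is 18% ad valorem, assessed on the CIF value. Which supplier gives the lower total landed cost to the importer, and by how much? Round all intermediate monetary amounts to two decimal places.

Supplier A (CIF):
The CIF price already equals the CIF value: 38967.36
Import duty = 38967.36 × 18% = 7014.12
Buyer bears (A): 1332.89 + 117.84 + 2147.52 = 3598.25
Landed cost (A) = invoice 38967.36 + 3598.25 + duty 7014.12 = 49579.73
Supplier B (EXW):
CIF value = EXW price + inland to port + export clearance + origin terminal + freight + insurance = 32853.35 + 1581.22 + 405.14 + 780.91 + 3478.43 + 420.66 = 39519.71
Import duty = 39519.71 × 18% = 7113.55
Buyer bears (B): 1581.22 + 405.14 + 780.91 + 3478.43 + 420.66 + 1332.89 + 117.84 + 2147.52 = 10264.61
Landed cost (B) = invoice 32853.35 + 10264.61 + duty 7113.55 = 50231.51
Difference = |49579.73 − 50231.51| = 651.78

Supplier A is cheaper by CNY 651.78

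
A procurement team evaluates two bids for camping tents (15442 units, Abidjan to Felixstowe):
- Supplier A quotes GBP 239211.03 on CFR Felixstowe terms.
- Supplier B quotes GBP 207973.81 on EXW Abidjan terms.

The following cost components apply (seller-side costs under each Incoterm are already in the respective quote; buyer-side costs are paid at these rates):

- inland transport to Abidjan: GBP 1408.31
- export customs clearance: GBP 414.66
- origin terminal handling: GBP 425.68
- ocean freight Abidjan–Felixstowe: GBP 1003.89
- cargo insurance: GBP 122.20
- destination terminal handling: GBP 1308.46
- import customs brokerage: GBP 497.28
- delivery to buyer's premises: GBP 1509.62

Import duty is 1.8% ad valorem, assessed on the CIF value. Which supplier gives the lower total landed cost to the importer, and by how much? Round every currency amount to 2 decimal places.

Supplier B is cheaper by GBP 28488.41

Supplier A (CFR):
CIF value = CFR price + insurance = 239211.03 + 122.20 = 239333.23
Import duty = 239333.23 × 1.8% = 4308.00
Buyer bears (A): 122.20 + 1308.46 + 497.28 + 1509.62 = 3437.56
Landed cost (A) = invoice 239211.03 + 3437.56 + duty 4308.00 = 246956.59
Supplier B (EXW):
CIF value = EXW price + inland to port + export clearance + origin terminal + freight + insurance = 207973.81 + 1408.31 + 414.66 + 425.68 + 1003.89 + 122.20 = 211348.55
Import duty = 211348.55 × 1.8% = 3804.27
Buyer bears (B): 1408.31 + 414.66 + 425.68 + 1003.89 + 122.20 + 1308.46 + 497.28 + 1509.62 = 6690.10
Landed cost (B) = invoice 207973.81 + 6690.10 + duty 3804.27 = 218468.18
Difference = |246956.59 − 218468.18| = 28488.41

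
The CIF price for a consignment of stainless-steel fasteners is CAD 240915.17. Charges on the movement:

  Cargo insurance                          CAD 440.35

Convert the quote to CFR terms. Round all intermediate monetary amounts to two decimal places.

From CIF to CFR, the seller no longer bears: insurance.
CFR price = 240915.17 − 440.35 = 240474.82

CFR price: CAD 240474.82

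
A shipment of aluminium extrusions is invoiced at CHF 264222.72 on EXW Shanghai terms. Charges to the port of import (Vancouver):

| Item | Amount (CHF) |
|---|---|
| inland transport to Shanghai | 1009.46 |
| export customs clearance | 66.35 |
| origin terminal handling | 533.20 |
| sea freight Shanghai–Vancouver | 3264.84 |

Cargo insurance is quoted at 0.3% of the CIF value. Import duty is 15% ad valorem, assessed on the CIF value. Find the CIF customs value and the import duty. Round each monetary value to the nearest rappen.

Let C be the CIF value. C = EXW price + pre-shipment costs + freight + 0.3% × C
C − 0.3% × C = 264222.72 + 1009.46 + 66.35 + 533.20 + 3264.84
0.997 × C = 269096.57
C = 269096.57 / 0.997 = 269906.29
Insurance premium = 0.3% × 269906.29 = 809.72
Import duty = 269906.29 × 15% = 40485.94

CIF value: CHF 269906.29; import duty: CHF 40485.94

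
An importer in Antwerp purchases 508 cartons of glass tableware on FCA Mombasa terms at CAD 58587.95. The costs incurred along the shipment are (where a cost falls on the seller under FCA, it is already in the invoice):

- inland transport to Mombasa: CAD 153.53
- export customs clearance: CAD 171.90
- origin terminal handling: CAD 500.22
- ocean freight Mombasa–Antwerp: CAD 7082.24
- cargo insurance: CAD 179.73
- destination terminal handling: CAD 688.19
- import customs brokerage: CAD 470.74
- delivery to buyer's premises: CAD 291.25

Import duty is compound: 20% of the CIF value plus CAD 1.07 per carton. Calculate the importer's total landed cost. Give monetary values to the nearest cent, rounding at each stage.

Total landed cost: CAD 81613.91

FCA: the seller delivers export-cleared goods to the carrier; the buyer bears costs from that point.
Already in the invoice (seller's account under FCA): inland to port, export clearance — exclude.
CIF value = FCA price + origin terminal + freight + insurance = 58587.95 + 500.22 + 7082.24 + 179.73 = 66350.14
Ad valorem component: 66350.14 × 20% = 13270.03
Specific component: 508 × 1.07 = 543.56
Import duty = 13270.03 + 543.56 = 13813.59
Buyer bears: origin terminal 500.22 + freight 7082.24 + insurance 179.73 + destination terminal 688.19 + brokerage 470.74 + delivery 291.25 + duty 13813.59 = 23025.96
Landed cost = invoice 58587.95 + 23025.96 = 81613.91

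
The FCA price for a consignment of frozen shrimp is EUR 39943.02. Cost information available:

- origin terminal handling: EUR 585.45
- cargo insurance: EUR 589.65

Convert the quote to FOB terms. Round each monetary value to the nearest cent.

FOB price: EUR 40528.47

Not relevant to the conversion: insurance — on the buyer under both terms; not part of either seller's price.
From FCA to FOB, the seller additionally bears: origin terminal.
FOB price = 39943.02 + 585.45 = 40528.47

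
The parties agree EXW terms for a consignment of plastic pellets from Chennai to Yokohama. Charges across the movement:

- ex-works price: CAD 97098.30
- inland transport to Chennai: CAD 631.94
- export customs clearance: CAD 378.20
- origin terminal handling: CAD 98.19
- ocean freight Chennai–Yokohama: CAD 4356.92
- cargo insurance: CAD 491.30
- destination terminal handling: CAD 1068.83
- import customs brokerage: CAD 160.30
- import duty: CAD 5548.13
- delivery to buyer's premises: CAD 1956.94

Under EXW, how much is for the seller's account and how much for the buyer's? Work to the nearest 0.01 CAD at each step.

Seller: CAD 97098.30; buyer: CAD 14690.75

EXW: the seller makes goods available at their premises; the buyer bears all onward costs.
Seller's account: goods 97098.30 = 97098.30
Buyer's account: inland to port 631.94 + export clearance 378.20 + origin terminal 98.19 + freight 4356.92 + insurance 491.30 + destination terminal 1068.83 + brokerage 160.30 + duty 5548.13 + delivery 1956.94 = 14690.75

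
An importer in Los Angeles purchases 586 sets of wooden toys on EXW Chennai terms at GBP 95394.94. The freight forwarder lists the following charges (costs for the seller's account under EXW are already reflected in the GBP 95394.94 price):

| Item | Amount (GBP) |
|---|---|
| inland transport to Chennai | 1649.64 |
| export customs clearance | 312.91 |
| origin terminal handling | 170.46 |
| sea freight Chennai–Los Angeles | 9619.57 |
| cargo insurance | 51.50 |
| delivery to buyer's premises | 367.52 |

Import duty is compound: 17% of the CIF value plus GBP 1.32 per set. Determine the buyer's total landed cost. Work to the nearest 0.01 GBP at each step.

EXW: the seller makes goods available at their premises; the buyer bears all onward costs.
CIF value = EXW price + inland to port + export clearance + origin terminal + freight + insurance = 95394.94 + 1649.64 + 312.91 + 170.46 + 9619.57 + 51.50 = 107199.02
Ad valorem component: 107199.02 × 17% = 18223.83
Specific component: 586 × 1.32 = 773.52
Import duty = 18223.83 + 773.52 = 18997.35
Buyer bears: inland to port 1649.64 + export clearance 312.91 + origin terminal 170.46 + freight 9619.57 + insurance 51.50 + delivery 367.52 + duty 18997.35 = 31168.95
Landed cost = invoice 95394.94 + 31168.95 = 126563.89

Total landed cost: GBP 126563.89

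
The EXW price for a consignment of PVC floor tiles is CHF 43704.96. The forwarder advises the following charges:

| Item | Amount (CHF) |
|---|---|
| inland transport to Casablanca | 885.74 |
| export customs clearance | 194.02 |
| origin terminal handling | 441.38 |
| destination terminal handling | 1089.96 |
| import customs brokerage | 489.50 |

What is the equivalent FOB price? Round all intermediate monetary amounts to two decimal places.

FOB price: CHF 45226.10

Not relevant to the conversion: destination terminal, brokerage — on the buyer under both terms; not part of either seller's price.
From EXW to FOB, the seller additionally bears: inland to port, export clearance, origin terminal.
FOB price = 43704.96 + 885.74 + 194.02 + 441.38 = 45226.10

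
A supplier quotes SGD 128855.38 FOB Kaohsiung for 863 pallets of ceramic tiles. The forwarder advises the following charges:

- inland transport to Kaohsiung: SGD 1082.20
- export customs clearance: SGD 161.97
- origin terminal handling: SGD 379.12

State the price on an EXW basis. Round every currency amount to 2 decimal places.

EXW price: SGD 127232.09

From FOB to EXW, the seller no longer bears: inland to port, export clearance, origin terminal.
EXW price = 128855.38 − 1082.20 − 161.97 − 379.12 = 127232.09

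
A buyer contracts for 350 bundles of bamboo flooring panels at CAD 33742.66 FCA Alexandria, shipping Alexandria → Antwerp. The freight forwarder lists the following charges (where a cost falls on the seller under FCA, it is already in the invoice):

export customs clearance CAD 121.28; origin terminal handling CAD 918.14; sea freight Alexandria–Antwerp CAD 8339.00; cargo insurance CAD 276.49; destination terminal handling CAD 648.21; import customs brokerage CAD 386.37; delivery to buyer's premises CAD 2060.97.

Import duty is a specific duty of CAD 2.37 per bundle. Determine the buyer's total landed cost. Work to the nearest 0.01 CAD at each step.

FCA: the seller delivers export-cleared goods to the carrier; the buyer bears costs from that point.
Already in the invoice (seller's account under FCA): export clearance — exclude.
CIF value = FCA price + origin terminal + freight + insurance = 33742.66 + 918.14 + 8339.00 + 276.49 = 43276.29
Import duty = 350 × 2.37 = 829.50
Buyer bears: origin terminal 918.14 + freight 8339.00 + insurance 276.49 + destination terminal 648.21 + brokerage 386.37 + delivery 2060.97 + duty 829.50 = 13458.68
Landed cost = invoice 33742.66 + 13458.68 = 47201.34

Total landed cost: CAD 47201.34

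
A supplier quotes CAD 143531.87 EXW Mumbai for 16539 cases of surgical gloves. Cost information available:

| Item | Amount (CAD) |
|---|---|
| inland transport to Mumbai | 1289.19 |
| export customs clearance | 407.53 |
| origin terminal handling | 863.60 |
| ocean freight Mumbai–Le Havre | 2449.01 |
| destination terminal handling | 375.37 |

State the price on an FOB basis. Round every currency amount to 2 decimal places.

Not relevant to the conversion: destination terminal, freight — on the buyer under both terms; not part of either seller's price.
From EXW to FOB, the seller additionally bears: inland to port, export clearance, origin terminal.
FOB price = 143531.87 + 1289.19 + 407.53 + 863.60 = 146092.19

FOB price: CAD 146092.19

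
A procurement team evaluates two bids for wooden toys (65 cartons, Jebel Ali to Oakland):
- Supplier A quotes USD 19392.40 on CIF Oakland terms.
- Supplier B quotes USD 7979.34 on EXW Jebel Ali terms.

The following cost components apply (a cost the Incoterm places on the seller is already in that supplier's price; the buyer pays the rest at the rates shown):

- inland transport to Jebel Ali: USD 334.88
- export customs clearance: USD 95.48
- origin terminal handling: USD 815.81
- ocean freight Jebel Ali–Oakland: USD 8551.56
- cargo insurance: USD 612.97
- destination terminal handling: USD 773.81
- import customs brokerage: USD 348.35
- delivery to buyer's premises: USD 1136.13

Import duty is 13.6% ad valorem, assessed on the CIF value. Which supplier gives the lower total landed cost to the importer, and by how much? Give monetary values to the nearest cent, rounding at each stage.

Supplier B is cheaper by USD 1138.68

Supplier A (CIF):
The CIF price already equals the CIF value: 19392.40
Import duty = 19392.40 × 13.6% = 2637.37
Buyer bears (A): 773.81 + 348.35 + 1136.13 = 2258.29
Landed cost (A) = invoice 19392.40 + 2258.29 + duty 2637.37 = 24288.06
Supplier B (EXW):
CIF value = EXW price + inland to port + export clearance + origin terminal + freight + insurance = 7979.34 + 334.88 + 95.48 + 815.81 + 8551.56 + 612.97 = 18390.04
Import duty = 18390.04 × 13.6% = 2501.05
Buyer bears (B): 334.88 + 95.48 + 815.81 + 8551.56 + 612.97 + 773.81 + 348.35 + 1136.13 = 12668.99
Landed cost (B) = invoice 7979.34 + 12668.99 + duty 2501.05 = 23149.38
Difference = |24288.06 − 23149.38| = 1138.68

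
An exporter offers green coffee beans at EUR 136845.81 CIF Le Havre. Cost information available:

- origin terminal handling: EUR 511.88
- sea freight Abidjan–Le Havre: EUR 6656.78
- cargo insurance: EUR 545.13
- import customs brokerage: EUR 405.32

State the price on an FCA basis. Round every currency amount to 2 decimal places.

Not relevant to the conversion: brokerage — on the buyer under both terms; not part of either seller's price.
From CIF to FCA, the seller no longer bears: origin terminal, freight, insurance.
FCA price = 136845.81 − 511.88 − 6656.78 − 545.13 = 129132.02

FCA price: EUR 129132.02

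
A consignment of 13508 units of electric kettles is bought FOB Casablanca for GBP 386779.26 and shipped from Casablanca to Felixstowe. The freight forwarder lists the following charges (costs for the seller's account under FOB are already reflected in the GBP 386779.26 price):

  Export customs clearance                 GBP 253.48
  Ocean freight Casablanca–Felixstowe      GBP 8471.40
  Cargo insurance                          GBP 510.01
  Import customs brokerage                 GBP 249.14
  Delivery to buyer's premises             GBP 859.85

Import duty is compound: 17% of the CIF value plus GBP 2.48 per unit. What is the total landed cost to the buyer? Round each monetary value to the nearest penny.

FOB: the seller bears costs until goods are on board at the origin port; the buyer bears freight, insurance and all costs thereafter.
Already in the invoice (seller's account under FOB): export clearance — exclude.
CIF value = FOB price + freight + insurance = 386779.26 + 8471.40 + 510.01 = 395760.67
Ad valorem component: 395760.67 × 17% = 67279.31
Specific component: 13508 × 2.48 = 33499.84
Import duty = 67279.31 + 33499.84 = 100779.15
Buyer bears: freight 8471.40 + insurance 510.01 + brokerage 249.14 + delivery 859.85 + duty 100779.15 = 110869.55
Landed cost = invoice 386779.26 + 110869.55 = 497648.81

Total landed cost: GBP 497648.81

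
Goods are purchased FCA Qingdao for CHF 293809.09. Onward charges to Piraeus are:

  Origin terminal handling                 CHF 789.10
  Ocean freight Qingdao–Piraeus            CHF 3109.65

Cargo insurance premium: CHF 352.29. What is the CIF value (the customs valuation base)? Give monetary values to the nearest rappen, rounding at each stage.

CIF = FCA price + pre-shipment costs + freight + insurance
CIF = 293809.09 + 789.10 + 3109.65 + 352.29 = 298060.13

CIF value: CHF 298060.13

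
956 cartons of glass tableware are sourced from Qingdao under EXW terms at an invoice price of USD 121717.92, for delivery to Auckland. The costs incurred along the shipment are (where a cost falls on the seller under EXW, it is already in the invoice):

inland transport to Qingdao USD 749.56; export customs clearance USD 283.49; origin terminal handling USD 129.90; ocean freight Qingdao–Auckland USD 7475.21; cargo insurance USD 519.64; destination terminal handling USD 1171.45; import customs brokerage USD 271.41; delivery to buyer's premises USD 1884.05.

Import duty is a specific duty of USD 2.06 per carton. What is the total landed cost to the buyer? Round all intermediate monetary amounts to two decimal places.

EXW: the seller makes goods available at their premises; the buyer bears all onward costs.
CIF value = EXW price + inland to port + export clearance + origin terminal + freight + insurance = 121717.92 + 749.56 + 283.49 + 129.90 + 7475.21 + 519.64 = 130875.72
Import duty = 956 × 2.06 = 1969.36
Buyer bears: inland to port 749.56 + export clearance 283.49 + origin terminal 129.90 + freight 7475.21 + insurance 519.64 + destination terminal 1171.45 + brokerage 271.41 + delivery 1884.05 + duty 1969.36 = 14454.07
Landed cost = invoice 121717.92 + 14454.07 = 136171.99

Total landed cost: USD 136171.99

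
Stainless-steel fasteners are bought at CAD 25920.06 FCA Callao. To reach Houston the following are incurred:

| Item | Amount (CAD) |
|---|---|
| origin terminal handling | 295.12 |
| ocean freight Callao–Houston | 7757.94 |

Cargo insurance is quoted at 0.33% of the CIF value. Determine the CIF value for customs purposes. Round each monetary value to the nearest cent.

Let C be the CIF value. C = FCA price + pre-shipment costs + freight + 0.33% × C
C − 0.33% × C = 25920.06 + 295.12 + 7757.94
0.9967 × C = 33973.12
C = 33973.12 / 0.9967 = 34085.60
Insurance premium = 0.33% × 34085.60 = 112.48

CIF value: CAD 34085.60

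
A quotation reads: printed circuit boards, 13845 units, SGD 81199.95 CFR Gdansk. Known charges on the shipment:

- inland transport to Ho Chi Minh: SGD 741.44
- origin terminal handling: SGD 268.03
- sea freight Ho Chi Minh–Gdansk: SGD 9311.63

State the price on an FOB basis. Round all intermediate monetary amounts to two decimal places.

FOB price: SGD 71888.32

Not relevant to the conversion: inland to port, origin terminal — on the seller under both CFR and FOB; already in the CFR price and stays in the FOB price.
From CFR to FOB, the seller no longer bears: freight.
FOB price = 81199.95 − 9311.63 = 71888.32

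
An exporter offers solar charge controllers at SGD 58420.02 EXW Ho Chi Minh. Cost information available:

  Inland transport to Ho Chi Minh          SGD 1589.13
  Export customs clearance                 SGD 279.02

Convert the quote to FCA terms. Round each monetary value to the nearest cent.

FCA price: SGD 60288.17

From EXW to FCA, the seller additionally bears: inland to port, export clearance.
FCA price = 58420.02 + 1589.13 + 279.02 = 60288.17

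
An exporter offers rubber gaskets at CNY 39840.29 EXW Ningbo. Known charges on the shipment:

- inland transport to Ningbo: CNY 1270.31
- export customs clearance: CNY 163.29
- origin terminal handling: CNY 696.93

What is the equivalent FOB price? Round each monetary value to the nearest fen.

From EXW to FOB, the seller additionally bears: inland to port, export clearance, origin terminal.
FOB price = 39840.29 + 1270.31 + 163.29 + 696.93 = 41970.82

FOB price: CNY 41970.82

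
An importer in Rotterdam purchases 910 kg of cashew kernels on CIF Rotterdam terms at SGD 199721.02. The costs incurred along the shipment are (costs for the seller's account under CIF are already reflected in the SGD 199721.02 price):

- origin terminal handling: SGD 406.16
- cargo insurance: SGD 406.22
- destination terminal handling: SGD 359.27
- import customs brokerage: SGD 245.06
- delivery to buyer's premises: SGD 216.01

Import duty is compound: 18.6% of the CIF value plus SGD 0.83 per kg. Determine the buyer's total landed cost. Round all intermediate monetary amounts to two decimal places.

CIF: the seller pays costs through ocean freight and marine insurance to the destination port.
Already in the invoice (seller's account under CIF): origin terminal, insurance — exclude.
The CIF price already equals the CIF value: 199721.02
Ad valorem component: 199721.02 × 18.6% = 37148.11
Specific component: 910 × 0.83 = 755.30
Import duty = 37148.11 + 755.30 = 37903.41
Buyer bears: destination terminal 359.27 + brokerage 245.06 + delivery 216.01 + duty 37903.41 = 38723.75
Landed cost = invoice 199721.02 + 38723.75 = 238444.77

Total landed cost: SGD 238444.77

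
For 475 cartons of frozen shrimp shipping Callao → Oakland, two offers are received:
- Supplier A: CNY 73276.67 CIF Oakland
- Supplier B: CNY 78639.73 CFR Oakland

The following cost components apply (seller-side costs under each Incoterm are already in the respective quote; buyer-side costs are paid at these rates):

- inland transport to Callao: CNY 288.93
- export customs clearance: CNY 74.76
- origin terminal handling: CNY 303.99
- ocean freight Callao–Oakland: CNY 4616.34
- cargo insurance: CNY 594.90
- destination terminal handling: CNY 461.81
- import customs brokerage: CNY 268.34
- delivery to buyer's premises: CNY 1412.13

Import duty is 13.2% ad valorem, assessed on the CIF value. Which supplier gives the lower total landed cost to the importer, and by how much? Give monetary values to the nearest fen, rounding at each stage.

Supplier A (CIF):
The CIF price already equals the CIF value: 73276.67
Import duty = 73276.67 × 13.2% = 9672.52
Buyer bears (A): 461.81 + 268.34 + 1412.13 = 2142.28
Landed cost (A) = invoice 73276.67 + 2142.28 + duty 9672.52 = 85091.47
Supplier B (CFR):
CIF value = CFR price + insurance = 78639.73 + 594.90 = 79234.63
Import duty = 79234.63 × 13.2% = 10458.97
Buyer bears (B): 594.90 + 461.81 + 268.34 + 1412.13 = 2737.18
Landed cost (B) = invoice 78639.73 + 2737.18 + duty 10458.97 = 91835.88
Difference = |85091.47 − 91835.88| = 6744.41

Supplier A is cheaper by CNY 6744.41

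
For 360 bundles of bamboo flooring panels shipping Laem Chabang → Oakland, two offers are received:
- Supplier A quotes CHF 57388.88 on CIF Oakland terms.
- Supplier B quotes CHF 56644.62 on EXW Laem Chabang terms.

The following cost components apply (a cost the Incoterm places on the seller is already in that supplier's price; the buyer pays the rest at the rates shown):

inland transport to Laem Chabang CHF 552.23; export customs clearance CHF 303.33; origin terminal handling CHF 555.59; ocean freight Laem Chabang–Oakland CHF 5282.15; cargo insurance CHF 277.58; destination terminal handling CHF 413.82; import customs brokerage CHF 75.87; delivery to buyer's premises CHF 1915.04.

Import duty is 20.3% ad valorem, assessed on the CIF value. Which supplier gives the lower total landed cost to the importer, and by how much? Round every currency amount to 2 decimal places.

Supplier A (CIF):
The CIF price already equals the CIF value: 57388.88
Import duty = 57388.88 × 20.3% = 11649.94
Buyer bears (A): 413.82 + 75.87 + 1915.04 = 2404.73
Landed cost (A) = invoice 57388.88 + 2404.73 + duty 11649.94 = 71443.55
Supplier B (EXW):
CIF value = EXW price + inland to port + export clearance + origin terminal + freight + insurance = 56644.62 + 552.23 + 303.33 + 555.59 + 5282.15 + 277.58 = 63615.50
Import duty = 63615.50 × 20.3% = 12913.95
Buyer bears (B): 552.23 + 303.33 + 555.59 + 5282.15 + 277.58 + 413.82 + 75.87 + 1915.04 = 9375.61
Landed cost (B) = invoice 56644.62 + 9375.61 + duty 12913.95 = 78934.18
Difference = |71443.55 − 78934.18| = 7490.63

Supplier A is cheaper by CHF 7490.63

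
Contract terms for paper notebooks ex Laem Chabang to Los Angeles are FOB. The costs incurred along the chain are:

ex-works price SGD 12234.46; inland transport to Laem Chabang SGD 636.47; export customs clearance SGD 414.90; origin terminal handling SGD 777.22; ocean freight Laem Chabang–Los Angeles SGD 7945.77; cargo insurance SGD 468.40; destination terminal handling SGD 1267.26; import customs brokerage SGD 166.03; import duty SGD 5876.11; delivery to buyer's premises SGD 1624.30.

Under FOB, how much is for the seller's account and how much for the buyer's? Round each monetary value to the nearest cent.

Seller: SGD 14063.05; buyer: SGD 17347.87

FOB: the seller bears costs until goods are on board at the origin port; the buyer bears freight, insurance and all costs thereafter.
Seller's account: goods 12234.46 + inland to port 636.47 + export clearance 414.90 + origin terminal 777.22 = 14063.05
Buyer's account: freight 7945.77 + insurance 468.40 + destination terminal 1267.26 + brokerage 166.03 + duty 5876.11 + delivery 1624.30 = 17347.87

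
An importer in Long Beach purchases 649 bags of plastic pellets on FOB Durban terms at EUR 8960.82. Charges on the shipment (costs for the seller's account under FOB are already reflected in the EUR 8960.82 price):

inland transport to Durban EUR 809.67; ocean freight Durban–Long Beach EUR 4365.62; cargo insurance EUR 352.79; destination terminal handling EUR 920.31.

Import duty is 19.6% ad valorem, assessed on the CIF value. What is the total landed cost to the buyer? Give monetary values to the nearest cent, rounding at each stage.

FOB: the seller bears costs until goods are on board at the origin port; the buyer bears freight, insurance and all costs thereafter.
Already in the invoice (seller's account under FOB): inland to port — exclude.
CIF value = FOB price + freight + insurance = 8960.82 + 4365.62 + 352.79 = 13679.23
Import duty = 13679.23 × 19.6% = 2681.13
Buyer bears: freight 4365.62 + insurance 352.79 + destination terminal 920.31 + duty 2681.13 = 8319.85
Landed cost = invoice 8960.82 + 8319.85 = 17280.67

Total landed cost: EUR 17280.67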